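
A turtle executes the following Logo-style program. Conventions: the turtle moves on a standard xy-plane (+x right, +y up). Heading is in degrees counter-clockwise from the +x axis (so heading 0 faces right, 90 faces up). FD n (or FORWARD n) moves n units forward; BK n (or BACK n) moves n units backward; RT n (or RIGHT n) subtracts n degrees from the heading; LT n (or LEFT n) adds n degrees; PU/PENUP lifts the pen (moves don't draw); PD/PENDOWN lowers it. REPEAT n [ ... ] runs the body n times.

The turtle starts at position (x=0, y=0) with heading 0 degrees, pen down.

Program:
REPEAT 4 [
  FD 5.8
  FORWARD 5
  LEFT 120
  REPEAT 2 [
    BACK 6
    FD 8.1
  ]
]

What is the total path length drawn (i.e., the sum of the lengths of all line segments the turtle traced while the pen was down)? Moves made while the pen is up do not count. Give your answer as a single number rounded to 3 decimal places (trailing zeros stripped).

Executing turtle program step by step:
Start: pos=(0,0), heading=0, pen down
REPEAT 4 [
  -- iteration 1/4 --
  FD 5.8: (0,0) -> (5.8,0) [heading=0, draw]
  FD 5: (5.8,0) -> (10.8,0) [heading=0, draw]
  LT 120: heading 0 -> 120
  REPEAT 2 [
    -- iteration 1/2 --
    BK 6: (10.8,0) -> (13.8,-5.196) [heading=120, draw]
    FD 8.1: (13.8,-5.196) -> (9.75,1.819) [heading=120, draw]
    -- iteration 2/2 --
    BK 6: (9.75,1.819) -> (12.75,-3.377) [heading=120, draw]
    FD 8.1: (12.75,-3.377) -> (8.7,3.637) [heading=120, draw]
  ]
  -- iteration 2/4 --
  FD 5.8: (8.7,3.637) -> (5.8,8.66) [heading=120, draw]
  FD 5: (5.8,8.66) -> (3.3,12.99) [heading=120, draw]
  LT 120: heading 120 -> 240
  REPEAT 2 [
    -- iteration 1/2 --
    BK 6: (3.3,12.99) -> (6.3,18.187) [heading=240, draw]
    FD 8.1: (6.3,18.187) -> (2.25,11.172) [heading=240, draw]
    -- iteration 2/2 --
    BK 6: (2.25,11.172) -> (5.25,16.368) [heading=240, draw]
    FD 8.1: (5.25,16.368) -> (1.2,9.353) [heading=240, draw]
  ]
  -- iteration 3/4 --
  FD 5.8: (1.2,9.353) -> (-1.7,4.33) [heading=240, draw]
  FD 5: (-1.7,4.33) -> (-4.2,0) [heading=240, draw]
  LT 120: heading 240 -> 0
  REPEAT 2 [
    -- iteration 1/2 --
    BK 6: (-4.2,0) -> (-10.2,0) [heading=0, draw]
    FD 8.1: (-10.2,0) -> (-2.1,0) [heading=0, draw]
    -- iteration 2/2 --
    BK 6: (-2.1,0) -> (-8.1,0) [heading=0, draw]
    FD 8.1: (-8.1,0) -> (0,0) [heading=0, draw]
  ]
  -- iteration 4/4 --
  FD 5.8: (0,0) -> (5.8,0) [heading=0, draw]
  FD 5: (5.8,0) -> (10.8,0) [heading=0, draw]
  LT 120: heading 0 -> 120
  REPEAT 2 [
    -- iteration 1/2 --
    BK 6: (10.8,0) -> (13.8,-5.196) [heading=120, draw]
    FD 8.1: (13.8,-5.196) -> (9.75,1.819) [heading=120, draw]
    -- iteration 2/2 --
    BK 6: (9.75,1.819) -> (12.75,-3.377) [heading=120, draw]
    FD 8.1: (12.75,-3.377) -> (8.7,3.637) [heading=120, draw]
  ]
]
Final: pos=(8.7,3.637), heading=120, 24 segment(s) drawn

Segment lengths:
  seg 1: (0,0) -> (5.8,0), length = 5.8
  seg 2: (5.8,0) -> (10.8,0), length = 5
  seg 3: (10.8,0) -> (13.8,-5.196), length = 6
  seg 4: (13.8,-5.196) -> (9.75,1.819), length = 8.1
  seg 5: (9.75,1.819) -> (12.75,-3.377), length = 6
  seg 6: (12.75,-3.377) -> (8.7,3.637), length = 8.1
  seg 7: (8.7,3.637) -> (5.8,8.66), length = 5.8
  seg 8: (5.8,8.66) -> (3.3,12.99), length = 5
  seg 9: (3.3,12.99) -> (6.3,18.187), length = 6
  seg 10: (6.3,18.187) -> (2.25,11.172), length = 8.1
  seg 11: (2.25,11.172) -> (5.25,16.368), length = 6
  seg 12: (5.25,16.368) -> (1.2,9.353), length = 8.1
  seg 13: (1.2,9.353) -> (-1.7,4.33), length = 5.8
  seg 14: (-1.7,4.33) -> (-4.2,0), length = 5
  seg 15: (-4.2,0) -> (-10.2,0), length = 6
  seg 16: (-10.2,0) -> (-2.1,0), length = 8.1
  seg 17: (-2.1,0) -> (-8.1,0), length = 6
  seg 18: (-8.1,0) -> (0,0), length = 8.1
  seg 19: (0,0) -> (5.8,0), length = 5.8
  seg 20: (5.8,0) -> (10.8,0), length = 5
  seg 21: (10.8,0) -> (13.8,-5.196), length = 6
  seg 22: (13.8,-5.196) -> (9.75,1.819), length = 8.1
  seg 23: (9.75,1.819) -> (12.75,-3.377), length = 6
  seg 24: (12.75,-3.377) -> (8.7,3.637), length = 8.1
Total = 156

Answer: 156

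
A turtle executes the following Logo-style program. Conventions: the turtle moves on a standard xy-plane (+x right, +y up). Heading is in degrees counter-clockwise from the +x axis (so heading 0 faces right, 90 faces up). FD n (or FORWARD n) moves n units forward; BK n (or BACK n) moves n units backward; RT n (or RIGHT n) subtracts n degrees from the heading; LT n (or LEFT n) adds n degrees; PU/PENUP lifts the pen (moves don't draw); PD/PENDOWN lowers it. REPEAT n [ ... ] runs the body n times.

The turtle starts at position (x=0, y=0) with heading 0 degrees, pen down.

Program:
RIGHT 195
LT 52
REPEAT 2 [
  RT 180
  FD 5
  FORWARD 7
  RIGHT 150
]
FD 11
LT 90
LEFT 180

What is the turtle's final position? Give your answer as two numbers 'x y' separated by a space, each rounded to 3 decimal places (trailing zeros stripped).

Answer: 15.613 7.35

Derivation:
Executing turtle program step by step:
Start: pos=(0,0), heading=0, pen down
RT 195: heading 0 -> 165
LT 52: heading 165 -> 217
REPEAT 2 [
  -- iteration 1/2 --
  RT 180: heading 217 -> 37
  FD 5: (0,0) -> (3.993,3.009) [heading=37, draw]
  FD 7: (3.993,3.009) -> (9.584,7.222) [heading=37, draw]
  RT 150: heading 37 -> 247
  -- iteration 2/2 --
  RT 180: heading 247 -> 67
  FD 5: (9.584,7.222) -> (11.537,11.824) [heading=67, draw]
  FD 7: (11.537,11.824) -> (14.272,18.268) [heading=67, draw]
  RT 150: heading 67 -> 277
]
FD 11: (14.272,18.268) -> (15.613,7.35) [heading=277, draw]
LT 90: heading 277 -> 7
LT 180: heading 7 -> 187
Final: pos=(15.613,7.35), heading=187, 5 segment(s) drawn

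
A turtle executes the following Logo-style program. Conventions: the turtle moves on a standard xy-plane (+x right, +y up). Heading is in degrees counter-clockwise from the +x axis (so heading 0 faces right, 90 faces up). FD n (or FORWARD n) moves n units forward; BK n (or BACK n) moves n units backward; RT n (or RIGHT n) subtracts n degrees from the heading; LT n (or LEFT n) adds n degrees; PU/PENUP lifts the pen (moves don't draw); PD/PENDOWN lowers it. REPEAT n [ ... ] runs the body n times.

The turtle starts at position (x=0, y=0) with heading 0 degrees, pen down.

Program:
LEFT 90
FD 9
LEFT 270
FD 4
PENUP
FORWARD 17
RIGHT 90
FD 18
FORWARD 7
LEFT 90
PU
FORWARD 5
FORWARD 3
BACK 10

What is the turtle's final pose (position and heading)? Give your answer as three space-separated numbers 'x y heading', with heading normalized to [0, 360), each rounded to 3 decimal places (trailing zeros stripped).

Executing turtle program step by step:
Start: pos=(0,0), heading=0, pen down
LT 90: heading 0 -> 90
FD 9: (0,0) -> (0,9) [heading=90, draw]
LT 270: heading 90 -> 0
FD 4: (0,9) -> (4,9) [heading=0, draw]
PU: pen up
FD 17: (4,9) -> (21,9) [heading=0, move]
RT 90: heading 0 -> 270
FD 18: (21,9) -> (21,-9) [heading=270, move]
FD 7: (21,-9) -> (21,-16) [heading=270, move]
LT 90: heading 270 -> 0
PU: pen up
FD 5: (21,-16) -> (26,-16) [heading=0, move]
FD 3: (26,-16) -> (29,-16) [heading=0, move]
BK 10: (29,-16) -> (19,-16) [heading=0, move]
Final: pos=(19,-16), heading=0, 2 segment(s) drawn

Answer: 19 -16 0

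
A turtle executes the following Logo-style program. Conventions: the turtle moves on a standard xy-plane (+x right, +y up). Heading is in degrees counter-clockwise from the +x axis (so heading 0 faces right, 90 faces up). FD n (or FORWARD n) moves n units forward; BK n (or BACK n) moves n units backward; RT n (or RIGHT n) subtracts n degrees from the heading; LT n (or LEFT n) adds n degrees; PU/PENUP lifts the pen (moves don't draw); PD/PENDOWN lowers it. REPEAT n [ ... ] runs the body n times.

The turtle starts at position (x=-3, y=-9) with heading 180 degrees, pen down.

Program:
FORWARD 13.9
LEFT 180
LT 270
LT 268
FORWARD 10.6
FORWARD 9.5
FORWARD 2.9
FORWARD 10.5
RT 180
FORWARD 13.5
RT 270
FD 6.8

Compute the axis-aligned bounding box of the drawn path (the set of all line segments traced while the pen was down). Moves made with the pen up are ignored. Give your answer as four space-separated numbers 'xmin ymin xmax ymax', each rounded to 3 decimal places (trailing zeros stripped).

Executing turtle program step by step:
Start: pos=(-3,-9), heading=180, pen down
FD 13.9: (-3,-9) -> (-16.9,-9) [heading=180, draw]
LT 180: heading 180 -> 0
LT 270: heading 0 -> 270
LT 268: heading 270 -> 178
FD 10.6: (-16.9,-9) -> (-27.494,-8.63) [heading=178, draw]
FD 9.5: (-27.494,-8.63) -> (-36.988,-8.299) [heading=178, draw]
FD 2.9: (-36.988,-8.299) -> (-39.886,-8.197) [heading=178, draw]
FD 10.5: (-39.886,-8.197) -> (-50.38,-7.831) [heading=178, draw]
RT 180: heading 178 -> 358
FD 13.5: (-50.38,-7.831) -> (-36.888,-8.302) [heading=358, draw]
RT 270: heading 358 -> 88
FD 6.8: (-36.888,-8.302) -> (-36.65,-1.506) [heading=88, draw]
Final: pos=(-36.65,-1.506), heading=88, 7 segment(s) drawn

Segment endpoints: x in {-50.38, -39.886, -36.988, -36.888, -36.65, -27.494, -16.9, -3}, y in {-9, -9, -8.63, -8.302, -8.299, -8.197, -7.831, -1.506}
xmin=-50.38, ymin=-9, xmax=-3, ymax=-1.506

Answer: -50.38 -9 -3 -1.506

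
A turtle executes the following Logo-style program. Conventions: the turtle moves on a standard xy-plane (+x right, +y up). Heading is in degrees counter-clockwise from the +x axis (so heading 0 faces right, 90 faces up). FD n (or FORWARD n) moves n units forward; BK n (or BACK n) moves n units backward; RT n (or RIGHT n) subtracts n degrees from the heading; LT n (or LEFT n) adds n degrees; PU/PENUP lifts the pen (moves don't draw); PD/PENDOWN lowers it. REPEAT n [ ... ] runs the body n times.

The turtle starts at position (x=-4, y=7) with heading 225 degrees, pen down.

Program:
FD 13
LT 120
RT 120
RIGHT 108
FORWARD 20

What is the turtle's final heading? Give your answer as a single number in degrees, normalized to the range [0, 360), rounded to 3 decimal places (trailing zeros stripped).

Executing turtle program step by step:
Start: pos=(-4,7), heading=225, pen down
FD 13: (-4,7) -> (-13.192,-2.192) [heading=225, draw]
LT 120: heading 225 -> 345
RT 120: heading 345 -> 225
RT 108: heading 225 -> 117
FD 20: (-13.192,-2.192) -> (-22.272,15.628) [heading=117, draw]
Final: pos=(-22.272,15.628), heading=117, 2 segment(s) drawn

Answer: 117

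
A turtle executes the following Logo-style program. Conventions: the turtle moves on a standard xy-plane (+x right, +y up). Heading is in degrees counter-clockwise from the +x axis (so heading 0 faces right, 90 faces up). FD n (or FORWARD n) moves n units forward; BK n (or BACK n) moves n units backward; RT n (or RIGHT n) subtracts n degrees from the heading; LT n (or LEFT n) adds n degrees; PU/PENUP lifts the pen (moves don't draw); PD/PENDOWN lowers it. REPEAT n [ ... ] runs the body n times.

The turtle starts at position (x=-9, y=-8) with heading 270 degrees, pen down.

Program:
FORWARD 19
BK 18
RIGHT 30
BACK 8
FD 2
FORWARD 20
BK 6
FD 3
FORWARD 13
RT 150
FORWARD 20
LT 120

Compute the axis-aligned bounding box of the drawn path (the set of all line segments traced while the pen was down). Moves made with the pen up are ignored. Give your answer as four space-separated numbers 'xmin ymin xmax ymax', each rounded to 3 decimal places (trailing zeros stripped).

Executing turtle program step by step:
Start: pos=(-9,-8), heading=270, pen down
FD 19: (-9,-8) -> (-9,-27) [heading=270, draw]
BK 18: (-9,-27) -> (-9,-9) [heading=270, draw]
RT 30: heading 270 -> 240
BK 8: (-9,-9) -> (-5,-2.072) [heading=240, draw]
FD 2: (-5,-2.072) -> (-6,-3.804) [heading=240, draw]
FD 20: (-6,-3.804) -> (-16,-21.124) [heading=240, draw]
BK 6: (-16,-21.124) -> (-13,-15.928) [heading=240, draw]
FD 3: (-13,-15.928) -> (-14.5,-18.526) [heading=240, draw]
FD 13: (-14.5,-18.526) -> (-21,-29.785) [heading=240, draw]
RT 150: heading 240 -> 90
FD 20: (-21,-29.785) -> (-21,-9.785) [heading=90, draw]
LT 120: heading 90 -> 210
Final: pos=(-21,-9.785), heading=210, 9 segment(s) drawn

Segment endpoints: x in {-21, -16, -14.5, -13, -9, -9, -6, -5}, y in {-29.785, -27, -21.124, -18.526, -15.928, -9.785, -9, -8, -3.804, -2.072}
xmin=-21, ymin=-29.785, xmax=-5, ymax=-2.072

Answer: -21 -29.785 -5 -2.072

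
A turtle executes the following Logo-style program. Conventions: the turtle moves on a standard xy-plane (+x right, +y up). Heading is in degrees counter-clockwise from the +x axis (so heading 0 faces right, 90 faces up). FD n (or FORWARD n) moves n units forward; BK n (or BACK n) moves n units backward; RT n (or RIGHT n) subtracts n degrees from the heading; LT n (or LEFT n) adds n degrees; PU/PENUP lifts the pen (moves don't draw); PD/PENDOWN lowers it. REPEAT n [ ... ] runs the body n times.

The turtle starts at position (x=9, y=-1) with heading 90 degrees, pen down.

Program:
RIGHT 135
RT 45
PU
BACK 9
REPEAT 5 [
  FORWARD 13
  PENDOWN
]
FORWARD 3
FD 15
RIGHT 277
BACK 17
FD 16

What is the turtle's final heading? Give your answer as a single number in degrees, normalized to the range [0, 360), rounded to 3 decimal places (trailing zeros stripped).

Executing turtle program step by step:
Start: pos=(9,-1), heading=90, pen down
RT 135: heading 90 -> 315
RT 45: heading 315 -> 270
PU: pen up
BK 9: (9,-1) -> (9,8) [heading=270, move]
REPEAT 5 [
  -- iteration 1/5 --
  FD 13: (9,8) -> (9,-5) [heading=270, move]
  PD: pen down
  -- iteration 2/5 --
  FD 13: (9,-5) -> (9,-18) [heading=270, draw]
  PD: pen down
  -- iteration 3/5 --
  FD 13: (9,-18) -> (9,-31) [heading=270, draw]
  PD: pen down
  -- iteration 4/5 --
  FD 13: (9,-31) -> (9,-44) [heading=270, draw]
  PD: pen down
  -- iteration 5/5 --
  FD 13: (9,-44) -> (9,-57) [heading=270, draw]
  PD: pen down
]
FD 3: (9,-57) -> (9,-60) [heading=270, draw]
FD 15: (9,-60) -> (9,-75) [heading=270, draw]
RT 277: heading 270 -> 353
BK 17: (9,-75) -> (-7.873,-72.928) [heading=353, draw]
FD 16: (-7.873,-72.928) -> (8.007,-74.878) [heading=353, draw]
Final: pos=(8.007,-74.878), heading=353, 8 segment(s) drawn

Answer: 353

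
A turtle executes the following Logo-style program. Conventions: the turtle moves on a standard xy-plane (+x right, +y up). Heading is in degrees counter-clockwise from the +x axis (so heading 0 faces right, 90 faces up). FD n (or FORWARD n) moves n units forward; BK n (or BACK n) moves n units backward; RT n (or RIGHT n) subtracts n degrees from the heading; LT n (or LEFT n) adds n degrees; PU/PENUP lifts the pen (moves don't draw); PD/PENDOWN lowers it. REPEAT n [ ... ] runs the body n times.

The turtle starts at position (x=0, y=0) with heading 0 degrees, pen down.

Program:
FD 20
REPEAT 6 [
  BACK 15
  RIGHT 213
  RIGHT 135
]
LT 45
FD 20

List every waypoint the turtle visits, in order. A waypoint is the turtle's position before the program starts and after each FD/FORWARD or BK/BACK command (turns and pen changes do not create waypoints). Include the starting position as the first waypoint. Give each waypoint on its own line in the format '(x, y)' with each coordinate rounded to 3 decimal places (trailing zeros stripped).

Answer: (0, 0)
(20, 0)
(5, 0)
(-9.672, -3.119)
(-23.375, -9.22)
(-35.511, -18.037)
(-45.548, -29.184)
(-53.048, -42.174)
(-62.127, -24.354)

Derivation:
Executing turtle program step by step:
Start: pos=(0,0), heading=0, pen down
FD 20: (0,0) -> (20,0) [heading=0, draw]
REPEAT 6 [
  -- iteration 1/6 --
  BK 15: (20,0) -> (5,0) [heading=0, draw]
  RT 213: heading 0 -> 147
  RT 135: heading 147 -> 12
  -- iteration 2/6 --
  BK 15: (5,0) -> (-9.672,-3.119) [heading=12, draw]
  RT 213: heading 12 -> 159
  RT 135: heading 159 -> 24
  -- iteration 3/6 --
  BK 15: (-9.672,-3.119) -> (-23.375,-9.22) [heading=24, draw]
  RT 213: heading 24 -> 171
  RT 135: heading 171 -> 36
  -- iteration 4/6 --
  BK 15: (-23.375,-9.22) -> (-35.511,-18.037) [heading=36, draw]
  RT 213: heading 36 -> 183
  RT 135: heading 183 -> 48
  -- iteration 5/6 --
  BK 15: (-35.511,-18.037) -> (-45.548,-29.184) [heading=48, draw]
  RT 213: heading 48 -> 195
  RT 135: heading 195 -> 60
  -- iteration 6/6 --
  BK 15: (-45.548,-29.184) -> (-53.048,-42.174) [heading=60, draw]
  RT 213: heading 60 -> 207
  RT 135: heading 207 -> 72
]
LT 45: heading 72 -> 117
FD 20: (-53.048,-42.174) -> (-62.127,-24.354) [heading=117, draw]
Final: pos=(-62.127,-24.354), heading=117, 8 segment(s) drawn
Waypoints (9 total):
(0, 0)
(20, 0)
(5, 0)
(-9.672, -3.119)
(-23.375, -9.22)
(-35.511, -18.037)
(-45.548, -29.184)
(-53.048, -42.174)
(-62.127, -24.354)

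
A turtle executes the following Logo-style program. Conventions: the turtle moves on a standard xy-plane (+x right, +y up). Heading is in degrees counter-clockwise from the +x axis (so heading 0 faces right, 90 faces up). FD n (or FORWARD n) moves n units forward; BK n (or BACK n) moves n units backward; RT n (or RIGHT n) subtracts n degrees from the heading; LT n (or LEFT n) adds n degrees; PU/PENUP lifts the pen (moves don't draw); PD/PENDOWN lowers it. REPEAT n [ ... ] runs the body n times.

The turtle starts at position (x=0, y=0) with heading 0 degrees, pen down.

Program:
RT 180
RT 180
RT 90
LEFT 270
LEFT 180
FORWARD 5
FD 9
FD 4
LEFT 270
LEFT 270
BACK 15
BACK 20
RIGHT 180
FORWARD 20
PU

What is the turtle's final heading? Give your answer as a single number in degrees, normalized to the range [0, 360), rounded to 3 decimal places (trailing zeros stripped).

Answer: 0

Derivation:
Executing turtle program step by step:
Start: pos=(0,0), heading=0, pen down
RT 180: heading 0 -> 180
RT 180: heading 180 -> 0
RT 90: heading 0 -> 270
LT 270: heading 270 -> 180
LT 180: heading 180 -> 0
FD 5: (0,0) -> (5,0) [heading=0, draw]
FD 9: (5,0) -> (14,0) [heading=0, draw]
FD 4: (14,0) -> (18,0) [heading=0, draw]
LT 270: heading 0 -> 270
LT 270: heading 270 -> 180
BK 15: (18,0) -> (33,0) [heading=180, draw]
BK 20: (33,0) -> (53,0) [heading=180, draw]
RT 180: heading 180 -> 0
FD 20: (53,0) -> (73,0) [heading=0, draw]
PU: pen up
Final: pos=(73,0), heading=0, 6 segment(s) drawn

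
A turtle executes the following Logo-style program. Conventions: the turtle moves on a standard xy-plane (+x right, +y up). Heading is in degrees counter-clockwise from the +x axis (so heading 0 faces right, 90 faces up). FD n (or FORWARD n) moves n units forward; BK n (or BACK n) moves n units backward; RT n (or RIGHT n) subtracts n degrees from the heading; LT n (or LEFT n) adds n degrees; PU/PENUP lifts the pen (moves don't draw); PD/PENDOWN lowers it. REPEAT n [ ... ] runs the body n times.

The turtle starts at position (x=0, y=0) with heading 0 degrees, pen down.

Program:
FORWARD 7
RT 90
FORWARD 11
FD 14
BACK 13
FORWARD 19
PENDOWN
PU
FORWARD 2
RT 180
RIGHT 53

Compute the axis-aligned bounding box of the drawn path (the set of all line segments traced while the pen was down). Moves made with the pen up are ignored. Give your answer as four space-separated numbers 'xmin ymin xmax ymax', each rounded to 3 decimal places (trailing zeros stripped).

Answer: 0 -31 7 0

Derivation:
Executing turtle program step by step:
Start: pos=(0,0), heading=0, pen down
FD 7: (0,0) -> (7,0) [heading=0, draw]
RT 90: heading 0 -> 270
FD 11: (7,0) -> (7,-11) [heading=270, draw]
FD 14: (7,-11) -> (7,-25) [heading=270, draw]
BK 13: (7,-25) -> (7,-12) [heading=270, draw]
FD 19: (7,-12) -> (7,-31) [heading=270, draw]
PD: pen down
PU: pen up
FD 2: (7,-31) -> (7,-33) [heading=270, move]
RT 180: heading 270 -> 90
RT 53: heading 90 -> 37
Final: pos=(7,-33), heading=37, 5 segment(s) drawn

Segment endpoints: x in {0, 7, 7, 7}, y in {-31, -25, -12, -11, 0}
xmin=0, ymin=-31, xmax=7, ymax=0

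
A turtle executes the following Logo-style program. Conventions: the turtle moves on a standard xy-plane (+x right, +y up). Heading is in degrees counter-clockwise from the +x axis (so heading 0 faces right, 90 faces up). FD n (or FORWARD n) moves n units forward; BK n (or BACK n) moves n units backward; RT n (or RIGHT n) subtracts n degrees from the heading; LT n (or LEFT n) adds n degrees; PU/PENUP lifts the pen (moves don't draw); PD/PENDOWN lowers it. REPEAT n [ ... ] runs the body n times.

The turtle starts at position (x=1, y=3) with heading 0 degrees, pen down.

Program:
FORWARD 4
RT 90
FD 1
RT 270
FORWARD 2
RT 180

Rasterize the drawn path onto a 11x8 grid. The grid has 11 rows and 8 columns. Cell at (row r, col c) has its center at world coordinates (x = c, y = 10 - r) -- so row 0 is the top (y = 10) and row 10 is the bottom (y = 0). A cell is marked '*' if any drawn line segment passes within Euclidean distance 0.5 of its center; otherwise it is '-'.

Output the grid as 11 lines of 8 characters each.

Segment 0: (1,3) -> (5,3)
Segment 1: (5,3) -> (5,2)
Segment 2: (5,2) -> (7,2)

Answer: --------
--------
--------
--------
--------
--------
--------
-*****--
-----***
--------
--------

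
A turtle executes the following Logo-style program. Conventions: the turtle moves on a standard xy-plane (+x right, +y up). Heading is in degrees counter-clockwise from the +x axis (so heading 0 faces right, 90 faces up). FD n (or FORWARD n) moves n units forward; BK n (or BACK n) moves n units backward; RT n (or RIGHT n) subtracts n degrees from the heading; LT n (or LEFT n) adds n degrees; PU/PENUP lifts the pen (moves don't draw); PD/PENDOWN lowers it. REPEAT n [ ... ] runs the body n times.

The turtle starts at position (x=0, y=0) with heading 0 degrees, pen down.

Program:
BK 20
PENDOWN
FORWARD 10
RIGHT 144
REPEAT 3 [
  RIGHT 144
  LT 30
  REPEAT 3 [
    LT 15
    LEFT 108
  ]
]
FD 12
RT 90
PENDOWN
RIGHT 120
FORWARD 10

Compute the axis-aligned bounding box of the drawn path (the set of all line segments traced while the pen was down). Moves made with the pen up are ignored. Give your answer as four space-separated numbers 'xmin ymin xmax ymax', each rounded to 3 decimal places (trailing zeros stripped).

Answer: -20 -11.852 0 0

Derivation:
Executing turtle program step by step:
Start: pos=(0,0), heading=0, pen down
BK 20: (0,0) -> (-20,0) [heading=0, draw]
PD: pen down
FD 10: (-20,0) -> (-10,0) [heading=0, draw]
RT 144: heading 0 -> 216
REPEAT 3 [
  -- iteration 1/3 --
  RT 144: heading 216 -> 72
  LT 30: heading 72 -> 102
  REPEAT 3 [
    -- iteration 1/3 --
    LT 15: heading 102 -> 117
    LT 108: heading 117 -> 225
    -- iteration 2/3 --
    LT 15: heading 225 -> 240
    LT 108: heading 240 -> 348
    -- iteration 3/3 --
    LT 15: heading 348 -> 3
    LT 108: heading 3 -> 111
  ]
  -- iteration 2/3 --
  RT 144: heading 111 -> 327
  LT 30: heading 327 -> 357
  REPEAT 3 [
    -- iteration 1/3 --
    LT 15: heading 357 -> 12
    LT 108: heading 12 -> 120
    -- iteration 2/3 --
    LT 15: heading 120 -> 135
    LT 108: heading 135 -> 243
    -- iteration 3/3 --
    LT 15: heading 243 -> 258
    LT 108: heading 258 -> 6
  ]
  -- iteration 3/3 --
  RT 144: heading 6 -> 222
  LT 30: heading 222 -> 252
  REPEAT 3 [
    -- iteration 1/3 --
    LT 15: heading 252 -> 267
    LT 108: heading 267 -> 15
    -- iteration 2/3 --
    LT 15: heading 15 -> 30
    LT 108: heading 30 -> 138
    -- iteration 3/3 --
    LT 15: heading 138 -> 153
    LT 108: heading 153 -> 261
  ]
]
FD 12: (-10,0) -> (-11.877,-11.852) [heading=261, draw]
RT 90: heading 261 -> 171
PD: pen down
RT 120: heading 171 -> 51
FD 10: (-11.877,-11.852) -> (-5.584,-4.081) [heading=51, draw]
Final: pos=(-5.584,-4.081), heading=51, 4 segment(s) drawn

Segment endpoints: x in {-20, -11.877, -10, -5.584, 0}, y in {-11.852, -4.081, 0}
xmin=-20, ymin=-11.852, xmax=0, ymax=0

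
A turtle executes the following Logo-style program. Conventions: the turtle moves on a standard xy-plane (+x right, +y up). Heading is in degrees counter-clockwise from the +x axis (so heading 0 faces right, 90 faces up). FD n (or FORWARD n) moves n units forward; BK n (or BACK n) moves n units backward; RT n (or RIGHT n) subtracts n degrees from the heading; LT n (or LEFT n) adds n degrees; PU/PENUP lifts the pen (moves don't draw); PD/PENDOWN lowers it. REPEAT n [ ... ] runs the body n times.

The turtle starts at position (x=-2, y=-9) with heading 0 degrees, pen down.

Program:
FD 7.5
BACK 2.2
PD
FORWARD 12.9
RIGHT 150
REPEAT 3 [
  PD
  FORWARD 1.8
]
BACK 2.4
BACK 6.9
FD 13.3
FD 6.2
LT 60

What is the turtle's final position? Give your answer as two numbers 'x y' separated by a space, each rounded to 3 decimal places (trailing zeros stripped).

Answer: 2.69 -16.8

Derivation:
Executing turtle program step by step:
Start: pos=(-2,-9), heading=0, pen down
FD 7.5: (-2,-9) -> (5.5,-9) [heading=0, draw]
BK 2.2: (5.5,-9) -> (3.3,-9) [heading=0, draw]
PD: pen down
FD 12.9: (3.3,-9) -> (16.2,-9) [heading=0, draw]
RT 150: heading 0 -> 210
REPEAT 3 [
  -- iteration 1/3 --
  PD: pen down
  FD 1.8: (16.2,-9) -> (14.641,-9.9) [heading=210, draw]
  -- iteration 2/3 --
  PD: pen down
  FD 1.8: (14.641,-9.9) -> (13.082,-10.8) [heading=210, draw]
  -- iteration 3/3 --
  PD: pen down
  FD 1.8: (13.082,-10.8) -> (11.523,-11.7) [heading=210, draw]
]
BK 2.4: (11.523,-11.7) -> (13.602,-10.5) [heading=210, draw]
BK 6.9: (13.602,-10.5) -> (19.577,-7.05) [heading=210, draw]
FD 13.3: (19.577,-7.05) -> (8.059,-13.7) [heading=210, draw]
FD 6.2: (8.059,-13.7) -> (2.69,-16.8) [heading=210, draw]
LT 60: heading 210 -> 270
Final: pos=(2.69,-16.8), heading=270, 10 segment(s) drawn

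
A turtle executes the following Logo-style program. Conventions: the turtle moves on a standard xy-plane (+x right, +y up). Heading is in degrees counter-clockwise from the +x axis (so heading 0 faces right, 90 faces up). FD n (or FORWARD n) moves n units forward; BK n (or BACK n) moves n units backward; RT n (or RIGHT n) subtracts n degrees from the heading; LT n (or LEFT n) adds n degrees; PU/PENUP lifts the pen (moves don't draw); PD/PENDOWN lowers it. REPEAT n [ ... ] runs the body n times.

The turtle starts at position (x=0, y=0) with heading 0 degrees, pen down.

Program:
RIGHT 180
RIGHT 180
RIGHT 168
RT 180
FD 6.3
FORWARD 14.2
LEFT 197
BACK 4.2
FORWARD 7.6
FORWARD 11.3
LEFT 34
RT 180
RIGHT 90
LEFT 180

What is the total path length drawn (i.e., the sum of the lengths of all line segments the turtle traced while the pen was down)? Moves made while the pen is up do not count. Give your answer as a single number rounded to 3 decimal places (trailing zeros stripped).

Executing turtle program step by step:
Start: pos=(0,0), heading=0, pen down
RT 180: heading 0 -> 180
RT 180: heading 180 -> 0
RT 168: heading 0 -> 192
RT 180: heading 192 -> 12
FD 6.3: (0,0) -> (6.162,1.31) [heading=12, draw]
FD 14.2: (6.162,1.31) -> (20.052,4.262) [heading=12, draw]
LT 197: heading 12 -> 209
BK 4.2: (20.052,4.262) -> (23.725,6.298) [heading=209, draw]
FD 7.6: (23.725,6.298) -> (17.078,2.614) [heading=209, draw]
FD 11.3: (17.078,2.614) -> (7.195,-2.865) [heading=209, draw]
LT 34: heading 209 -> 243
RT 180: heading 243 -> 63
RT 90: heading 63 -> 333
LT 180: heading 333 -> 153
Final: pos=(7.195,-2.865), heading=153, 5 segment(s) drawn

Segment lengths:
  seg 1: (0,0) -> (6.162,1.31), length = 6.3
  seg 2: (6.162,1.31) -> (20.052,4.262), length = 14.2
  seg 3: (20.052,4.262) -> (23.725,6.298), length = 4.2
  seg 4: (23.725,6.298) -> (17.078,2.614), length = 7.6
  seg 5: (17.078,2.614) -> (7.195,-2.865), length = 11.3
Total = 43.6

Answer: 43.6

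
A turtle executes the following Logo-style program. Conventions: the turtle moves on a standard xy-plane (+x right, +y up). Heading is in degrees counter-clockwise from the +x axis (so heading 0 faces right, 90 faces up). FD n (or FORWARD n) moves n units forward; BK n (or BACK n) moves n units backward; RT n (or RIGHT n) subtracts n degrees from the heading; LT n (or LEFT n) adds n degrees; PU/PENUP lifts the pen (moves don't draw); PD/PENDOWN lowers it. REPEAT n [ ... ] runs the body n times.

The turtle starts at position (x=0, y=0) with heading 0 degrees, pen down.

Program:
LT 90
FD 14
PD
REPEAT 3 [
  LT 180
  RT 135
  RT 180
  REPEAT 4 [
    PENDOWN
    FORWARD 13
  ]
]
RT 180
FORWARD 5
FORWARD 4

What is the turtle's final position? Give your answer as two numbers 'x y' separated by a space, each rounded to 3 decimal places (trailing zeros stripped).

Answer: 15.175 7.636

Derivation:
Executing turtle program step by step:
Start: pos=(0,0), heading=0, pen down
LT 90: heading 0 -> 90
FD 14: (0,0) -> (0,14) [heading=90, draw]
PD: pen down
REPEAT 3 [
  -- iteration 1/3 --
  LT 180: heading 90 -> 270
  RT 135: heading 270 -> 135
  RT 180: heading 135 -> 315
  REPEAT 4 [
    -- iteration 1/4 --
    PD: pen down
    FD 13: (0,14) -> (9.192,4.808) [heading=315, draw]
    -- iteration 2/4 --
    PD: pen down
    FD 13: (9.192,4.808) -> (18.385,-4.385) [heading=315, draw]
    -- iteration 3/4 --
    PD: pen down
    FD 13: (18.385,-4.385) -> (27.577,-13.577) [heading=315, draw]
    -- iteration 4/4 --
    PD: pen down
    FD 13: (27.577,-13.577) -> (36.77,-22.77) [heading=315, draw]
  ]
  -- iteration 2/3 --
  LT 180: heading 315 -> 135
  RT 135: heading 135 -> 0
  RT 180: heading 0 -> 180
  REPEAT 4 [
    -- iteration 1/4 --
    PD: pen down
    FD 13: (36.77,-22.77) -> (23.77,-22.77) [heading=180, draw]
    -- iteration 2/4 --
    PD: pen down
    FD 13: (23.77,-22.77) -> (10.77,-22.77) [heading=180, draw]
    -- iteration 3/4 --
    PD: pen down
    FD 13: (10.77,-22.77) -> (-2.23,-22.77) [heading=180, draw]
    -- iteration 4/4 --
    PD: pen down
    FD 13: (-2.23,-22.77) -> (-15.23,-22.77) [heading=180, draw]
  ]
  -- iteration 3/3 --
  LT 180: heading 180 -> 0
  RT 135: heading 0 -> 225
  RT 180: heading 225 -> 45
  REPEAT 4 [
    -- iteration 1/4 --
    PD: pen down
    FD 13: (-15.23,-22.77) -> (-6.038,-13.577) [heading=45, draw]
    -- iteration 2/4 --
    PD: pen down
    FD 13: (-6.038,-13.577) -> (3.154,-4.385) [heading=45, draw]
    -- iteration 3/4 --
    PD: pen down
    FD 13: (3.154,-4.385) -> (12.347,4.808) [heading=45, draw]
    -- iteration 4/4 --
    PD: pen down
    FD 13: (12.347,4.808) -> (21.539,14) [heading=45, draw]
  ]
]
RT 180: heading 45 -> 225
FD 5: (21.539,14) -> (18.004,10.464) [heading=225, draw]
FD 4: (18.004,10.464) -> (15.175,7.636) [heading=225, draw]
Final: pos=(15.175,7.636), heading=225, 15 segment(s) drawn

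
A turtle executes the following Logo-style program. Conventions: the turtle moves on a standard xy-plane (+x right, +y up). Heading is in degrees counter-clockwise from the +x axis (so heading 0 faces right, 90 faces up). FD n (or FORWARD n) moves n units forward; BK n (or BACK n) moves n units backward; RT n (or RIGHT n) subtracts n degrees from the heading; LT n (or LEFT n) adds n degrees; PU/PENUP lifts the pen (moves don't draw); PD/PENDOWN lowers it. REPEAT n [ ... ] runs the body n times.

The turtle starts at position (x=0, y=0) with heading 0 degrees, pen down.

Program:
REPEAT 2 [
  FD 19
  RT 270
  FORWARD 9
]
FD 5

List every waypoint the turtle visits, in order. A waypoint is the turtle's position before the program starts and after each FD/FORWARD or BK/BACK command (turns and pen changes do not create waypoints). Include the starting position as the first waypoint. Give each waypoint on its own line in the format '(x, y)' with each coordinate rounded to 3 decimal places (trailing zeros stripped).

Executing turtle program step by step:
Start: pos=(0,0), heading=0, pen down
REPEAT 2 [
  -- iteration 1/2 --
  FD 19: (0,0) -> (19,0) [heading=0, draw]
  RT 270: heading 0 -> 90
  FD 9: (19,0) -> (19,9) [heading=90, draw]
  -- iteration 2/2 --
  FD 19: (19,9) -> (19,28) [heading=90, draw]
  RT 270: heading 90 -> 180
  FD 9: (19,28) -> (10,28) [heading=180, draw]
]
FD 5: (10,28) -> (5,28) [heading=180, draw]
Final: pos=(5,28), heading=180, 5 segment(s) drawn
Waypoints (6 total):
(0, 0)
(19, 0)
(19, 9)
(19, 28)
(10, 28)
(5, 28)

Answer: (0, 0)
(19, 0)
(19, 9)
(19, 28)
(10, 28)
(5, 28)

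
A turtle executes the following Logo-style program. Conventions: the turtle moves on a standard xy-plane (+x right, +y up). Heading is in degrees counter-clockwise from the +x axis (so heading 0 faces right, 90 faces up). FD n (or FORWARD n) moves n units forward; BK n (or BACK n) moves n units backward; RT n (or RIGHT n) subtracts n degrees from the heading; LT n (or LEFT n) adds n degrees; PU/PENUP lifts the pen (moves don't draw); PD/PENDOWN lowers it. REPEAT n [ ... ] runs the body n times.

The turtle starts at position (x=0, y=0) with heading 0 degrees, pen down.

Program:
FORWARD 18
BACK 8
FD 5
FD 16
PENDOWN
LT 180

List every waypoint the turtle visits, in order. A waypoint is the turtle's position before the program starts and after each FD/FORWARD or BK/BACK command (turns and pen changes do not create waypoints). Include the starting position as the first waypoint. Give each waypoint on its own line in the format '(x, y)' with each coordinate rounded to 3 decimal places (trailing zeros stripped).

Answer: (0, 0)
(18, 0)
(10, 0)
(15, 0)
(31, 0)

Derivation:
Executing turtle program step by step:
Start: pos=(0,0), heading=0, pen down
FD 18: (0,0) -> (18,0) [heading=0, draw]
BK 8: (18,0) -> (10,0) [heading=0, draw]
FD 5: (10,0) -> (15,0) [heading=0, draw]
FD 16: (15,0) -> (31,0) [heading=0, draw]
PD: pen down
LT 180: heading 0 -> 180
Final: pos=(31,0), heading=180, 4 segment(s) drawn
Waypoints (5 total):
(0, 0)
(18, 0)
(10, 0)
(15, 0)
(31, 0)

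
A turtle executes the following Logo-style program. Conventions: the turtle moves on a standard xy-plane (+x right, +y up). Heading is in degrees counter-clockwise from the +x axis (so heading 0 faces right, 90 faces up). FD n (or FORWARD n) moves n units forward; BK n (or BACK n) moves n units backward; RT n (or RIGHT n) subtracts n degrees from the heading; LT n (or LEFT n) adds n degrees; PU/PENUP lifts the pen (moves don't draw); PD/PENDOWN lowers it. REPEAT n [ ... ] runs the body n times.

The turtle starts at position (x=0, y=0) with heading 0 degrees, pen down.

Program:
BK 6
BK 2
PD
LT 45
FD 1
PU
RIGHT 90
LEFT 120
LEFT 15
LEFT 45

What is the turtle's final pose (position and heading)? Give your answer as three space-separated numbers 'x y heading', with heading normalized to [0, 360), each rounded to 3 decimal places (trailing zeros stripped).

Answer: -7.293 0.707 135

Derivation:
Executing turtle program step by step:
Start: pos=(0,0), heading=0, pen down
BK 6: (0,0) -> (-6,0) [heading=0, draw]
BK 2: (-6,0) -> (-8,0) [heading=0, draw]
PD: pen down
LT 45: heading 0 -> 45
FD 1: (-8,0) -> (-7.293,0.707) [heading=45, draw]
PU: pen up
RT 90: heading 45 -> 315
LT 120: heading 315 -> 75
LT 15: heading 75 -> 90
LT 45: heading 90 -> 135
Final: pos=(-7.293,0.707), heading=135, 3 segment(s) drawn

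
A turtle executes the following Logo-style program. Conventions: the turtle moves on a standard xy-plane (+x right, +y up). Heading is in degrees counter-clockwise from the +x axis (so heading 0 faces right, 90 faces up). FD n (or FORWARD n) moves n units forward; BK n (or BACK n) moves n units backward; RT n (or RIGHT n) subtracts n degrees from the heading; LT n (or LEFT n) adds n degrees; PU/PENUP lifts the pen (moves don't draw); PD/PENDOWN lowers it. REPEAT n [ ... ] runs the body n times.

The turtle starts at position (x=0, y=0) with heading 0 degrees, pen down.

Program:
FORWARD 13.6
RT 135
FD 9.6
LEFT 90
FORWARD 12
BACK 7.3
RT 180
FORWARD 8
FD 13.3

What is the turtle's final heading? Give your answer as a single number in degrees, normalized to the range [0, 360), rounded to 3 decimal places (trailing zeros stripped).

Executing turtle program step by step:
Start: pos=(0,0), heading=0, pen down
FD 13.6: (0,0) -> (13.6,0) [heading=0, draw]
RT 135: heading 0 -> 225
FD 9.6: (13.6,0) -> (6.812,-6.788) [heading=225, draw]
LT 90: heading 225 -> 315
FD 12: (6.812,-6.788) -> (15.297,-15.274) [heading=315, draw]
BK 7.3: (15.297,-15.274) -> (10.135,-10.112) [heading=315, draw]
RT 180: heading 315 -> 135
FD 8: (10.135,-10.112) -> (4.478,-4.455) [heading=135, draw]
FD 13.3: (4.478,-4.455) -> (-4.926,4.95) [heading=135, draw]
Final: pos=(-4.926,4.95), heading=135, 6 segment(s) drawn

Answer: 135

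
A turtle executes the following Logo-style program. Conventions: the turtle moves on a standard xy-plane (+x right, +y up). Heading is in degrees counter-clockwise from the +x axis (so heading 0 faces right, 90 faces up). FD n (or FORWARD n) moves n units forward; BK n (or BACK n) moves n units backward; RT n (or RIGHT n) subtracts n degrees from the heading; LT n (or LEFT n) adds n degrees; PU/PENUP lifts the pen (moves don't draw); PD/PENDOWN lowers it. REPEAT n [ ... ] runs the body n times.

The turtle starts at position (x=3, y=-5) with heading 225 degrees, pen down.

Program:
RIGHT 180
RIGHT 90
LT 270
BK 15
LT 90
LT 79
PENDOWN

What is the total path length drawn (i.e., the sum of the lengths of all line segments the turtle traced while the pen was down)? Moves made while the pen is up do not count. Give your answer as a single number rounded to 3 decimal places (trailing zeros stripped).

Executing turtle program step by step:
Start: pos=(3,-5), heading=225, pen down
RT 180: heading 225 -> 45
RT 90: heading 45 -> 315
LT 270: heading 315 -> 225
BK 15: (3,-5) -> (13.607,5.607) [heading=225, draw]
LT 90: heading 225 -> 315
LT 79: heading 315 -> 34
PD: pen down
Final: pos=(13.607,5.607), heading=34, 1 segment(s) drawn

Segment lengths:
  seg 1: (3,-5) -> (13.607,5.607), length = 15
Total = 15

Answer: 15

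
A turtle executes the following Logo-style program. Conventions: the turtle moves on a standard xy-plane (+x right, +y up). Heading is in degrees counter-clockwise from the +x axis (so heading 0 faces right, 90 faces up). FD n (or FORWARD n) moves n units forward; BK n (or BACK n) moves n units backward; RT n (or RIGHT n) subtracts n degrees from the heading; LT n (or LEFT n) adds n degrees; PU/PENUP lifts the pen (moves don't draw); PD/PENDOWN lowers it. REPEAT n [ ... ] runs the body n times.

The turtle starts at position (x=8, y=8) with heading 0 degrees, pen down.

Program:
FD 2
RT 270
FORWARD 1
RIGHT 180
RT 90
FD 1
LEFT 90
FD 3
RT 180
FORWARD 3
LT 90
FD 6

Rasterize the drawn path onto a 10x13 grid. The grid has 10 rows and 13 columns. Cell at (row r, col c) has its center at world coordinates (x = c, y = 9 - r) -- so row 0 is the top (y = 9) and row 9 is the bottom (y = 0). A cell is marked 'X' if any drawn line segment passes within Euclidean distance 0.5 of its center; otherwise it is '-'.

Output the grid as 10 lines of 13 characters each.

Segment 0: (8,8) -> (10,8)
Segment 1: (10,8) -> (10,9)
Segment 2: (10,9) -> (9,9)
Segment 3: (9,9) -> (9,6)
Segment 4: (9,6) -> (9,9)
Segment 5: (9,9) -> (3,9)

Answer: ---XXXXXXXX--
--------XXX--
---------X---
---------X---
-------------
-------------
-------------
-------------
-------------
-------------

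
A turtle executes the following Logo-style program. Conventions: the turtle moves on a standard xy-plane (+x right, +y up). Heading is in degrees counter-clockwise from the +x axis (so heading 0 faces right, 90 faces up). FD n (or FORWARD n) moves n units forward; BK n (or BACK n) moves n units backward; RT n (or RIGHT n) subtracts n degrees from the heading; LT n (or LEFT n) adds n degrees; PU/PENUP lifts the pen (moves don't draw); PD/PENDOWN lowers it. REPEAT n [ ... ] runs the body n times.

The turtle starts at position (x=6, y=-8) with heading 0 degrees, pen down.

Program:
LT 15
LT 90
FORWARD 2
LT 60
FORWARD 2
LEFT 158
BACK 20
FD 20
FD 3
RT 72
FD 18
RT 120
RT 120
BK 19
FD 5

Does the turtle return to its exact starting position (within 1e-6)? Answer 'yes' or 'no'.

Answer: no

Derivation:
Executing turtle program step by step:
Start: pos=(6,-8), heading=0, pen down
LT 15: heading 0 -> 15
LT 90: heading 15 -> 105
FD 2: (6,-8) -> (5.482,-6.068) [heading=105, draw]
LT 60: heading 105 -> 165
FD 2: (5.482,-6.068) -> (3.551,-5.551) [heading=165, draw]
LT 158: heading 165 -> 323
BK 20: (3.551,-5.551) -> (-12.422,6.486) [heading=323, draw]
FD 20: (-12.422,6.486) -> (3.551,-5.551) [heading=323, draw]
FD 3: (3.551,-5.551) -> (5.946,-7.356) [heading=323, draw]
RT 72: heading 323 -> 251
FD 18: (5.946,-7.356) -> (0.086,-24.375) [heading=251, draw]
RT 120: heading 251 -> 131
RT 120: heading 131 -> 11
BK 19: (0.086,-24.375) -> (-18.565,-28.001) [heading=11, draw]
FD 5: (-18.565,-28.001) -> (-13.657,-27.047) [heading=11, draw]
Final: pos=(-13.657,-27.047), heading=11, 8 segment(s) drawn

Start position: (6, -8)
Final position: (-13.657, -27.047)
Distance = 27.371; >= 1e-6 -> NOT closed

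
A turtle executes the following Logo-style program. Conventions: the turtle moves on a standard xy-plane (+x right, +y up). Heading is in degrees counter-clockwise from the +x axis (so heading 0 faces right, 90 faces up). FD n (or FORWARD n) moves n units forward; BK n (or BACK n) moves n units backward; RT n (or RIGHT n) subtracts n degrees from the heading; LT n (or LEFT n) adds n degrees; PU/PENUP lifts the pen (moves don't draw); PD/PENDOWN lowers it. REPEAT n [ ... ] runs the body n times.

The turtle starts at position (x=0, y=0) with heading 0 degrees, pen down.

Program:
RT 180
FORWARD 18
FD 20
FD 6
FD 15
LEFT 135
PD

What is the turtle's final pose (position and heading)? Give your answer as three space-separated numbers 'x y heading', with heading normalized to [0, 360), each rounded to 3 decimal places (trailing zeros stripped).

Executing turtle program step by step:
Start: pos=(0,0), heading=0, pen down
RT 180: heading 0 -> 180
FD 18: (0,0) -> (-18,0) [heading=180, draw]
FD 20: (-18,0) -> (-38,0) [heading=180, draw]
FD 6: (-38,0) -> (-44,0) [heading=180, draw]
FD 15: (-44,0) -> (-59,0) [heading=180, draw]
LT 135: heading 180 -> 315
PD: pen down
Final: pos=(-59,0), heading=315, 4 segment(s) drawn

Answer: -59 0 315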